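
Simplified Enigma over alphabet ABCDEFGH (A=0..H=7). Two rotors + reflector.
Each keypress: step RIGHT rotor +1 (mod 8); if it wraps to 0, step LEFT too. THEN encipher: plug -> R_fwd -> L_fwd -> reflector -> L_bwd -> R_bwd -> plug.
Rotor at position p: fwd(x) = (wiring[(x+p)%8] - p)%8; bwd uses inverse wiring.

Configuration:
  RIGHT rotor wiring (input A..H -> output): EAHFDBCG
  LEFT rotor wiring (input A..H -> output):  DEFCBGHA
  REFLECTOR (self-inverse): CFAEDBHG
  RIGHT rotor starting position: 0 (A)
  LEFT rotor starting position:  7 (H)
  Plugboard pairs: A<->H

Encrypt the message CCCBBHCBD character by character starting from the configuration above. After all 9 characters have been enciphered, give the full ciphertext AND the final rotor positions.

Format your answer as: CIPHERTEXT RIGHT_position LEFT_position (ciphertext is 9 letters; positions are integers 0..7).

Answer: FFEHDEFFC 1 0

Derivation:
Char 1 ('C'): step: R->1, L=7; C->plug->C->R->E->L->D->refl->E->L'->B->R'->F->plug->F
Char 2 ('C'): step: R->2, L=7; C->plug->C->R->B->L->E->refl->D->L'->E->R'->F->plug->F
Char 3 ('C'): step: R->3, L=7; C->plug->C->R->G->L->H->refl->G->L'->D->R'->E->plug->E
Char 4 ('B'): step: R->4, L=7; B->plug->B->R->F->L->C->refl->A->L'->H->R'->A->plug->H
Char 5 ('B'): step: R->5, L=7; B->plug->B->R->F->L->C->refl->A->L'->H->R'->D->plug->D
Char 6 ('H'): step: R->6, L=7; H->plug->A->R->E->L->D->refl->E->L'->B->R'->E->plug->E
Char 7 ('C'): step: R->7, L=7; C->plug->C->R->B->L->E->refl->D->L'->E->R'->F->plug->F
Char 8 ('B'): step: R->0, L->0 (L advanced); B->plug->B->R->A->L->D->refl->E->L'->B->R'->F->plug->F
Char 9 ('D'): step: R->1, L=0; D->plug->D->R->C->L->F->refl->B->L'->E->R'->C->plug->C
Final: ciphertext=FFEHDEFFC, RIGHT=1, LEFT=0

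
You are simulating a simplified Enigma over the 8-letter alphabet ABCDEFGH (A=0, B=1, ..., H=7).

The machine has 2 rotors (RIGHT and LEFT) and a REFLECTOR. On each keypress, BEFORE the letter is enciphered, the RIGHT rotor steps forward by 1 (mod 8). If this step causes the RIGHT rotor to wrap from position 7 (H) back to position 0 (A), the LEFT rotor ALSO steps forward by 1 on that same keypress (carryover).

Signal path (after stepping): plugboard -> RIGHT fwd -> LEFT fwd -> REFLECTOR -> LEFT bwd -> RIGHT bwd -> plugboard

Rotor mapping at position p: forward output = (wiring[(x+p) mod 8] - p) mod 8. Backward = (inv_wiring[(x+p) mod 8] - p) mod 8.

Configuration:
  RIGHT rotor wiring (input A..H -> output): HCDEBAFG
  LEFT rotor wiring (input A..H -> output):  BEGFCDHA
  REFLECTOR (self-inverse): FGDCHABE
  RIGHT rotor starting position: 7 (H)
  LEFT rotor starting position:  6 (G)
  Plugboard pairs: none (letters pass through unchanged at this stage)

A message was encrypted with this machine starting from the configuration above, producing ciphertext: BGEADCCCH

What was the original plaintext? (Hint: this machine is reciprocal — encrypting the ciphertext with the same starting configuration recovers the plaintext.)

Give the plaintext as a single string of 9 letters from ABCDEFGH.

Answer: AADCGEEHE

Derivation:
Char 1 ('B'): step: R->0, L->7 (L advanced); B->plug->B->R->C->L->F->refl->A->L'->H->R'->A->plug->A
Char 2 ('G'): step: R->1, L=7; G->plug->G->R->F->L->D->refl->C->L'->B->R'->A->plug->A
Char 3 ('E'): step: R->2, L=7; E->plug->E->R->D->L->H->refl->E->L'->G->R'->D->plug->D
Char 4 ('A'): step: R->3, L=7; A->plug->A->R->B->L->C->refl->D->L'->F->R'->C->plug->C
Char 5 ('D'): step: R->4, L=7; D->plug->D->R->C->L->F->refl->A->L'->H->R'->G->plug->G
Char 6 ('C'): step: R->5, L=7; C->plug->C->R->B->L->C->refl->D->L'->F->R'->E->plug->E
Char 7 ('C'): step: R->6, L=7; C->plug->C->R->B->L->C->refl->D->L'->F->R'->E->plug->E
Char 8 ('C'): step: R->7, L=7; C->plug->C->R->D->L->H->refl->E->L'->G->R'->H->plug->H
Char 9 ('H'): step: R->0, L->0 (L advanced); H->plug->H->R->G->L->H->refl->E->L'->B->R'->E->plug->E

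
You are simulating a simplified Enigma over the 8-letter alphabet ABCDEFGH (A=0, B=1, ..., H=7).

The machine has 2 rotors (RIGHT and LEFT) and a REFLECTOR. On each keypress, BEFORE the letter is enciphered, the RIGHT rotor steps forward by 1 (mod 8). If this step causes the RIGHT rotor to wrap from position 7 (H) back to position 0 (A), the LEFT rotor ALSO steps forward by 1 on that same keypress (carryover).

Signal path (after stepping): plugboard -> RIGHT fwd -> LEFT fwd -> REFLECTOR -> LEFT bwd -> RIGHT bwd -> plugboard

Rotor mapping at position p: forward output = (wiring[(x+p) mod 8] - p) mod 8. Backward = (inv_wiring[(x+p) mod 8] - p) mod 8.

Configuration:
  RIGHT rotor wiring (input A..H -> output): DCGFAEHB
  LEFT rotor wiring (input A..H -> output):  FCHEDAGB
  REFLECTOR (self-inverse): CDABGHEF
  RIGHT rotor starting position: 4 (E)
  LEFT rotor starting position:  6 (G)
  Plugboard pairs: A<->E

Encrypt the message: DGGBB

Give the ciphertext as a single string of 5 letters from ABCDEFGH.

Answer: BHCCE

Derivation:
Char 1 ('D'): step: R->5, L=6; D->plug->D->R->G->L->F->refl->H->L'->C->R'->B->plug->B
Char 2 ('G'): step: R->6, L=6; G->plug->G->R->C->L->H->refl->F->L'->G->R'->H->plug->H
Char 3 ('G'): step: R->7, L=6; G->plug->G->R->F->L->G->refl->E->L'->D->R'->C->plug->C
Char 4 ('B'): step: R->0, L->7 (L advanced); B->plug->B->R->C->L->D->refl->B->L'->G->R'->C->plug->C
Char 5 ('B'): step: R->1, L=7; B->plug->B->R->F->L->E->refl->G->L'->B->R'->A->plug->E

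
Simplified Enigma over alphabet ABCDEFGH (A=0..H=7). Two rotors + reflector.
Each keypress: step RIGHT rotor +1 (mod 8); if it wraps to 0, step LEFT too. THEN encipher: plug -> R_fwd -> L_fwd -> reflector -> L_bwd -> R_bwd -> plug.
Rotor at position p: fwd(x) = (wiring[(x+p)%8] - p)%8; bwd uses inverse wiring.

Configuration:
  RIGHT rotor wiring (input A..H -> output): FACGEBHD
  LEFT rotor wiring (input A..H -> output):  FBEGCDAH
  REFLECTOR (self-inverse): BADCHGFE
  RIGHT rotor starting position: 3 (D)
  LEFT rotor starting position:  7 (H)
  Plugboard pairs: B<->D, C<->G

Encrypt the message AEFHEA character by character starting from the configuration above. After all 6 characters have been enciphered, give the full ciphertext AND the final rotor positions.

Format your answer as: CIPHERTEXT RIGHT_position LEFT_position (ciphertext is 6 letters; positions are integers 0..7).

Char 1 ('A'): step: R->4, L=7; A->plug->A->R->A->L->A->refl->B->L'->H->R'->D->plug->B
Char 2 ('E'): step: R->5, L=7; E->plug->E->R->D->L->F->refl->G->L'->B->R'->G->plug->C
Char 3 ('F'): step: R->6, L=7; F->plug->F->R->A->L->A->refl->B->L'->H->R'->C->plug->G
Char 4 ('H'): step: R->7, L=7; H->plug->H->R->A->L->A->refl->B->L'->H->R'->E->plug->E
Char 5 ('E'): step: R->0, L->0 (L advanced); E->plug->E->R->E->L->C->refl->D->L'->F->R'->A->plug->A
Char 6 ('A'): step: R->1, L=0; A->plug->A->R->H->L->H->refl->E->L'->C->R'->G->plug->C
Final: ciphertext=BCGEAC, RIGHT=1, LEFT=0

Answer: BCGEAC 1 0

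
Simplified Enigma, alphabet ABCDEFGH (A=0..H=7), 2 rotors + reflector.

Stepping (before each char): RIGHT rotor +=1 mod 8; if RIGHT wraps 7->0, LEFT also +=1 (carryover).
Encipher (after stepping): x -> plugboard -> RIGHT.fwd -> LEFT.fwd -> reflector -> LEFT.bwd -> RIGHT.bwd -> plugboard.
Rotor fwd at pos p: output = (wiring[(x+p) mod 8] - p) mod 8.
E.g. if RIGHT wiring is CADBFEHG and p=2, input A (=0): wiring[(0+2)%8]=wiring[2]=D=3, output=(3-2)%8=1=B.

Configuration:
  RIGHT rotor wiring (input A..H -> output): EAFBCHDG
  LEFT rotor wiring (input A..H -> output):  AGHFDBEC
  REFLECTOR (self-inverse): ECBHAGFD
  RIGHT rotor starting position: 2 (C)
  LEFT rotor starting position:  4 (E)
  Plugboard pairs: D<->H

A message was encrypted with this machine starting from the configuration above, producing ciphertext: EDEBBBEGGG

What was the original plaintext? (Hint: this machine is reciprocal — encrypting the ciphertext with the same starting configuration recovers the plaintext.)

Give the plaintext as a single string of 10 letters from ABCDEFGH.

Char 1 ('E'): step: R->3, L=4; E->plug->E->R->D->L->G->refl->F->L'->B->R'->F->plug->F
Char 2 ('D'): step: R->4, L=4; D->plug->H->R->F->L->C->refl->B->L'->H->R'->C->plug->C
Char 3 ('E'): step: R->5, L=4; E->plug->E->R->D->L->G->refl->F->L'->B->R'->C->plug->C
Char 4 ('B'): step: R->6, L=4; B->plug->B->R->A->L->H->refl->D->L'->G->R'->C->plug->C
Char 5 ('B'): step: R->7, L=4; B->plug->B->R->F->L->C->refl->B->L'->H->R'->A->plug->A
Char 6 ('B'): step: R->0, L->5 (L advanced); B->plug->B->R->A->L->E->refl->A->L'->G->R'->H->plug->D
Char 7 ('E'): step: R->1, L=5; E->plug->E->R->G->L->A->refl->E->L'->A->R'->C->plug->C
Char 8 ('G'): step: R->2, L=5; G->plug->G->R->C->L->F->refl->G->L'->H->R'->B->plug->B
Char 9 ('G'): step: R->3, L=5; G->plug->G->R->F->L->C->refl->B->L'->E->R'->C->plug->C
Char 10 ('G'): step: R->4, L=5; G->plug->G->R->B->L->H->refl->D->L'->D->R'->B->plug->B

Answer: FCCCADCBCB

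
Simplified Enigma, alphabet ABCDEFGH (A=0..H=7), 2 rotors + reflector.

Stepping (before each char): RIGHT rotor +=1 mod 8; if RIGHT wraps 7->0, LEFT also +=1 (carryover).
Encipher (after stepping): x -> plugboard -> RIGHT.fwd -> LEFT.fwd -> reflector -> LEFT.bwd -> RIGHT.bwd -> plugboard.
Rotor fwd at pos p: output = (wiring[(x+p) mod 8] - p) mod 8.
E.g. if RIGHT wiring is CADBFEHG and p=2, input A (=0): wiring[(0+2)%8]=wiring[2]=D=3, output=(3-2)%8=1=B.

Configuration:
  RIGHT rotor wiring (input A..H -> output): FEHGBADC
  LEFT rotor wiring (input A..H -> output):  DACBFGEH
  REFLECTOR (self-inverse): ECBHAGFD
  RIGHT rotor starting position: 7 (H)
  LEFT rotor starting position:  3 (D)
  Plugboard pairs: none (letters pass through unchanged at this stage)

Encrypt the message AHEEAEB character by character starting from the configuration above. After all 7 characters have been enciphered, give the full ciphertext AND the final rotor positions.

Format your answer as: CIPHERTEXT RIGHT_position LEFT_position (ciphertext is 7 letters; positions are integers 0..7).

Answer: HAFBHBG 6 4

Derivation:
Char 1 ('A'): step: R->0, L->4 (L advanced); A->plug->A->R->F->L->E->refl->A->L'->C->R'->H->plug->H
Char 2 ('H'): step: R->1, L=4; H->plug->H->R->E->L->H->refl->D->L'->D->R'->A->plug->A
Char 3 ('E'): step: R->2, L=4; E->plug->E->R->B->L->C->refl->B->L'->A->R'->F->plug->F
Char 4 ('E'): step: R->3, L=4; E->plug->E->R->H->L->F->refl->G->L'->G->R'->B->plug->B
Char 5 ('A'): step: R->4, L=4; A->plug->A->R->F->L->E->refl->A->L'->C->R'->H->plug->H
Char 6 ('E'): step: R->5, L=4; E->plug->E->R->H->L->F->refl->G->L'->G->R'->B->plug->B
Char 7 ('B'): step: R->6, L=4; B->plug->B->R->E->L->H->refl->D->L'->D->R'->G->plug->G
Final: ciphertext=HAFBHBG, RIGHT=6, LEFT=4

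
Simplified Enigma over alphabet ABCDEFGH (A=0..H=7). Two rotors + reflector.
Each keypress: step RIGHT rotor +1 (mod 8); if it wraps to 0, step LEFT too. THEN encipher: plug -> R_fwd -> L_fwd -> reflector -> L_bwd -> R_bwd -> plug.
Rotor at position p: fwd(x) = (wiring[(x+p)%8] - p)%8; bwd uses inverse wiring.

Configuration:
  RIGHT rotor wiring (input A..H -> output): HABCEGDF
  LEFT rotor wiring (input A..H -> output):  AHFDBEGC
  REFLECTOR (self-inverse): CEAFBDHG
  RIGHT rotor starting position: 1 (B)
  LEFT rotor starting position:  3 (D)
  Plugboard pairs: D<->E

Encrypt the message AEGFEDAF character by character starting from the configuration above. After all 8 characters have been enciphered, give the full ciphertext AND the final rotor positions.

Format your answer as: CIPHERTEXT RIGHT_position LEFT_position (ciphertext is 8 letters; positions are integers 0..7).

Answer: BADAGFGC 1 4

Derivation:
Char 1 ('A'): step: R->2, L=3; A->plug->A->R->H->L->C->refl->A->L'->A->R'->B->plug->B
Char 2 ('E'): step: R->3, L=3; E->plug->D->R->A->L->A->refl->C->L'->H->R'->A->plug->A
Char 3 ('G'): step: R->4, L=3; G->plug->G->R->F->L->F->refl->D->L'->D->R'->E->plug->D
Char 4 ('F'): step: R->5, L=3; F->plug->F->R->E->L->H->refl->G->L'->B->R'->A->plug->A
Char 5 ('E'): step: R->6, L=3; E->plug->D->R->C->L->B->refl->E->L'->G->R'->G->plug->G
Char 6 ('D'): step: R->7, L=3; D->plug->E->R->D->L->D->refl->F->L'->F->R'->F->plug->F
Char 7 ('A'): step: R->0, L->4 (L advanced); A->plug->A->R->H->L->H->refl->G->L'->D->R'->G->plug->G
Char 8 ('F'): step: R->1, L=4; F->plug->F->R->C->L->C->refl->A->L'->B->R'->C->plug->C
Final: ciphertext=BADAGFGC, RIGHT=1, LEFT=4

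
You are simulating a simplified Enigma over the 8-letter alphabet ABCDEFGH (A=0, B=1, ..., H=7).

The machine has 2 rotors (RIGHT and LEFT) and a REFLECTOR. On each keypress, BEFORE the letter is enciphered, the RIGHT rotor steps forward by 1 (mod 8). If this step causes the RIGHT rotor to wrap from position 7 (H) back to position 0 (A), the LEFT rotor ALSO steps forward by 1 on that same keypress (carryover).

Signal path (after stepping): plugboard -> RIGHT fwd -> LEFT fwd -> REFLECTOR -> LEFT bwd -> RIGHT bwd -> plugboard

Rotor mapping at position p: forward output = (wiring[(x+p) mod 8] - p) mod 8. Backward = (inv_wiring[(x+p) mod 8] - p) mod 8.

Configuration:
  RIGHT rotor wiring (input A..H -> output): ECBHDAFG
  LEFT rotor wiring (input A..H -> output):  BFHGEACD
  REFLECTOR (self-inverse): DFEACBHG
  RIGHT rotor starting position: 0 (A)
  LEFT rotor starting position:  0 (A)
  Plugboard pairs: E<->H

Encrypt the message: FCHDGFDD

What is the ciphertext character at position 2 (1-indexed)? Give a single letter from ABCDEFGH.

Char 1 ('F'): step: R->1, L=0; F->plug->F->R->E->L->E->refl->C->L'->G->R'->C->plug->C
Char 2 ('C'): step: R->2, L=0; C->plug->C->R->B->L->F->refl->B->L'->A->R'->H->plug->E

E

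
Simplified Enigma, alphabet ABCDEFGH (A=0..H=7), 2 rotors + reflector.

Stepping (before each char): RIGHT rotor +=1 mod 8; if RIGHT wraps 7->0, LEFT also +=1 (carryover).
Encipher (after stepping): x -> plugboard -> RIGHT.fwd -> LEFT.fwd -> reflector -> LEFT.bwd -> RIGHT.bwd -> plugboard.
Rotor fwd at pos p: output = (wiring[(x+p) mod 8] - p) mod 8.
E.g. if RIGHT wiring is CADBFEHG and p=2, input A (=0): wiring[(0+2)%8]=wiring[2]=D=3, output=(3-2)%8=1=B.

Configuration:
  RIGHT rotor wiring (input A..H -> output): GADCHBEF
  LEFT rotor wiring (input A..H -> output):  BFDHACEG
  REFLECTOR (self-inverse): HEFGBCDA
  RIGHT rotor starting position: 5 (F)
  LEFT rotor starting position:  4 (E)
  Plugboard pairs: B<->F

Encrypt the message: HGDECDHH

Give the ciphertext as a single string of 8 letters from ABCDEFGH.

Answer: BACDDFCE

Derivation:
Char 1 ('H'): step: R->6, L=4; H->plug->H->R->D->L->C->refl->F->L'->E->R'->F->plug->B
Char 2 ('G'): step: R->7, L=4; G->plug->G->R->C->L->A->refl->H->L'->G->R'->A->plug->A
Char 3 ('D'): step: R->0, L->5 (L advanced); D->plug->D->R->C->L->B->refl->E->L'->D->R'->C->plug->C
Char 4 ('E'): step: R->1, L=5; E->plug->E->R->A->L->F->refl->C->L'->G->R'->D->plug->D
Char 5 ('C'): step: R->2, L=5; C->plug->C->R->F->L->G->refl->D->L'->H->R'->D->plug->D
Char 6 ('D'): step: R->3, L=5; D->plug->D->R->B->L->H->refl->A->L'->E->R'->B->plug->F
Char 7 ('H'): step: R->4, L=5; H->plug->H->R->G->L->C->refl->F->L'->A->R'->C->plug->C
Char 8 ('H'): step: R->5, L=5; H->plug->H->R->C->L->B->refl->E->L'->D->R'->E->plug->E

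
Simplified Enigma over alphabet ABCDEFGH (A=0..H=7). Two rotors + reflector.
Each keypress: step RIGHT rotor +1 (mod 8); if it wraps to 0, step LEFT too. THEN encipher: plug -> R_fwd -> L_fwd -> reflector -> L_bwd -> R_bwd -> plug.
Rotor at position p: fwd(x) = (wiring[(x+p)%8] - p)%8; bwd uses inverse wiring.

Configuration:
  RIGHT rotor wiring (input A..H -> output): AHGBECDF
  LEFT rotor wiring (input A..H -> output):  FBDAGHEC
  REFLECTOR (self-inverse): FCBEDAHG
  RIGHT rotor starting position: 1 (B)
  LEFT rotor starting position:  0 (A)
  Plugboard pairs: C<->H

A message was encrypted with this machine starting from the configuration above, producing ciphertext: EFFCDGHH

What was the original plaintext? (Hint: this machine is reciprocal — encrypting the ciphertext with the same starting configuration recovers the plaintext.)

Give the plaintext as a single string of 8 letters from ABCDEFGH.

Char 1 ('E'): step: R->2, L=0; E->plug->E->R->B->L->B->refl->C->L'->H->R'->B->plug->B
Char 2 ('F'): step: R->3, L=0; F->plug->F->R->F->L->H->refl->G->L'->E->R'->G->plug->G
Char 3 ('F'): step: R->4, L=0; F->plug->F->R->D->L->A->refl->F->L'->A->R'->A->plug->A
Char 4 ('C'): step: R->5, L=0; C->plug->H->R->H->L->C->refl->B->L'->B->R'->F->plug->F
Char 5 ('D'): step: R->6, L=0; D->plug->D->R->B->L->B->refl->C->L'->H->R'->B->plug->B
Char 6 ('G'): step: R->7, L=0; G->plug->G->R->D->L->A->refl->F->L'->A->R'->C->plug->H
Char 7 ('H'): step: R->0, L->1 (L advanced); H->plug->C->R->G->L->B->refl->C->L'->B->R'->D->plug->D
Char 8 ('H'): step: R->1, L=1; H->plug->C->R->A->L->A->refl->F->L'->D->R'->D->plug->D

Answer: BGAFBHDD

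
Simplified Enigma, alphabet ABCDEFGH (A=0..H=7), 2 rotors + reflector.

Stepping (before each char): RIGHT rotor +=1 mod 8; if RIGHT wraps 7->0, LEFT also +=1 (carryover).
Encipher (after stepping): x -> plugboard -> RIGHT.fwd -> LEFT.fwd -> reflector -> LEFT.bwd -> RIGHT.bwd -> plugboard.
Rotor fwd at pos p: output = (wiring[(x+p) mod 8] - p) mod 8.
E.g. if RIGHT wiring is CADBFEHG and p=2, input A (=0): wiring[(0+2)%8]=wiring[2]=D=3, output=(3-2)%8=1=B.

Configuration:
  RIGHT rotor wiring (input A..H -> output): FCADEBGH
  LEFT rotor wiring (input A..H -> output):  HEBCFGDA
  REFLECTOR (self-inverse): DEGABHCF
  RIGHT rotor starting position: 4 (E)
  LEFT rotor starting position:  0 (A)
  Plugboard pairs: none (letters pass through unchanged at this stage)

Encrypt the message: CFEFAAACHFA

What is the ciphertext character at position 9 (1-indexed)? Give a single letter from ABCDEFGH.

Char 1 ('C'): step: R->5, L=0; C->plug->C->R->C->L->B->refl->E->L'->B->R'->B->plug->B
Char 2 ('F'): step: R->6, L=0; F->plug->F->R->F->L->G->refl->C->L'->D->R'->H->plug->H
Char 3 ('E'): step: R->7, L=0; E->plug->E->R->E->L->F->refl->H->L'->A->R'->A->plug->A
Char 4 ('F'): step: R->0, L->1 (L advanced); F->plug->F->R->B->L->A->refl->D->L'->A->R'->C->plug->C
Char 5 ('A'): step: R->1, L=1; A->plug->A->R->B->L->A->refl->D->L'->A->R'->E->plug->E
Char 6 ('A'): step: R->2, L=1; A->plug->A->R->G->L->H->refl->F->L'->E->R'->E->plug->E
Char 7 ('A'): step: R->3, L=1; A->plug->A->R->A->L->D->refl->A->L'->B->R'->B->plug->B
Char 8 ('C'): step: R->4, L=1; C->plug->C->R->C->L->B->refl->E->L'->D->R'->D->plug->D
Char 9 ('H'): step: R->5, L=1; H->plug->H->R->H->L->G->refl->C->L'->F->R'->E->plug->E

E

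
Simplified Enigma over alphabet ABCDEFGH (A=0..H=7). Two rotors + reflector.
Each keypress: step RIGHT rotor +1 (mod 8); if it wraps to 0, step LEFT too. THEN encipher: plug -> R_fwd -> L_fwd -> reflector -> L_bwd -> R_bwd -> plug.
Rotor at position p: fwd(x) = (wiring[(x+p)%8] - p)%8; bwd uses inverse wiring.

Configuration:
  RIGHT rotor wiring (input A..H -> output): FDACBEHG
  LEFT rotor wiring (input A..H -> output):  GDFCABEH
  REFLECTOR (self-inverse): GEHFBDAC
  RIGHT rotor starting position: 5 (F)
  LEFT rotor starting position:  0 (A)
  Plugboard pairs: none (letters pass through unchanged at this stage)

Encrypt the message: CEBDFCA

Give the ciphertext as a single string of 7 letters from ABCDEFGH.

Char 1 ('C'): step: R->6, L=0; C->plug->C->R->H->L->H->refl->C->L'->D->R'->G->plug->G
Char 2 ('E'): step: R->7, L=0; E->plug->E->R->D->L->C->refl->H->L'->H->R'->A->plug->A
Char 3 ('B'): step: R->0, L->1 (L advanced); B->plug->B->R->D->L->H->refl->C->L'->A->R'->C->plug->C
Char 4 ('D'): step: R->1, L=1; D->plug->D->R->A->L->C->refl->H->L'->D->R'->E->plug->E
Char 5 ('F'): step: R->2, L=1; F->plug->F->R->E->L->A->refl->G->L'->G->R'->A->plug->A
Char 6 ('C'): step: R->3, L=1; C->plug->C->R->B->L->E->refl->B->L'->C->R'->F->plug->F
Char 7 ('A'): step: R->4, L=1; A->plug->A->R->F->L->D->refl->F->L'->H->R'->F->plug->F

Answer: GACEAFF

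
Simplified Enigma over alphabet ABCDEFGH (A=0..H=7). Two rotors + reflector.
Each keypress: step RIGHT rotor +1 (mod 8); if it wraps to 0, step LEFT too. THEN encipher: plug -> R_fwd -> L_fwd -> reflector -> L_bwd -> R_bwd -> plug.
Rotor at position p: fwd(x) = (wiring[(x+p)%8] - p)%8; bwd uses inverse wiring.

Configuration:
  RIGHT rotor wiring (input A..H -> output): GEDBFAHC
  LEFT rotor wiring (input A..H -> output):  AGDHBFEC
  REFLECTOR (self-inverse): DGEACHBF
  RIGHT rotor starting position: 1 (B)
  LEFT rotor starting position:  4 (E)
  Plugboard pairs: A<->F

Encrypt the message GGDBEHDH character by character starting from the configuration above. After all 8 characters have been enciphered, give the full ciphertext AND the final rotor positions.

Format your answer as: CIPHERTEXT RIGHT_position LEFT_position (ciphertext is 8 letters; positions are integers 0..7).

Answer: EAAEBAHD 1 5

Derivation:
Char 1 ('G'): step: R->2, L=4; G->plug->G->R->E->L->E->refl->C->L'->F->R'->E->plug->E
Char 2 ('G'): step: R->3, L=4; G->plug->G->R->B->L->B->refl->G->L'->D->R'->F->plug->A
Char 3 ('D'): step: R->4, L=4; D->plug->D->R->G->L->H->refl->F->L'->A->R'->F->plug->A
Char 4 ('B'): step: R->5, L=4; B->plug->B->R->C->L->A->refl->D->L'->H->R'->E->plug->E
Char 5 ('E'): step: R->6, L=4; E->plug->E->R->F->L->C->refl->E->L'->E->R'->B->plug->B
Char 6 ('H'): step: R->7, L=4; H->plug->H->R->A->L->F->refl->H->L'->G->R'->F->plug->A
Char 7 ('D'): step: R->0, L->5 (L advanced); D->plug->D->R->B->L->H->refl->F->L'->C->R'->H->plug->H
Char 8 ('H'): step: R->1, L=5; H->plug->H->R->F->L->G->refl->B->L'->E->R'->D->plug->D
Final: ciphertext=EAAEBAHD, RIGHT=1, LEFT=5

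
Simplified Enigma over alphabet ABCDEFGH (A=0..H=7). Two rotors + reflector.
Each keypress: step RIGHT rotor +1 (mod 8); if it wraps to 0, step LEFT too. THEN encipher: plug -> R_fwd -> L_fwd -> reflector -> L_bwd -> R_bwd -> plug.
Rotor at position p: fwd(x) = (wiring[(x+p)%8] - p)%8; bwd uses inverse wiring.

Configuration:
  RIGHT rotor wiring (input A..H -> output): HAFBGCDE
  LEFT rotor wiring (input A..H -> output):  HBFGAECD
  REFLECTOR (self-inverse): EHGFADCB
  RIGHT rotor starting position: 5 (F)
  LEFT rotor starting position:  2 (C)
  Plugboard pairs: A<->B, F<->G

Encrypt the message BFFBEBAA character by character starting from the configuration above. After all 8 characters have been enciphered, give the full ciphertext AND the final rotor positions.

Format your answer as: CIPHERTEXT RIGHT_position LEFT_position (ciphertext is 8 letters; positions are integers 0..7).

Answer: EEGHDCCC 5 3

Derivation:
Char 1 ('B'): step: R->6, L=2; B->plug->A->R->F->L->B->refl->H->L'->H->R'->E->plug->E
Char 2 ('F'): step: R->7, L=2; F->plug->G->R->D->L->C->refl->G->L'->C->R'->E->plug->E
Char 3 ('F'): step: R->0, L->3 (L advanced); F->plug->G->R->D->L->H->refl->B->L'->C->R'->F->plug->G
Char 4 ('B'): step: R->1, L=3; B->plug->A->R->H->L->C->refl->G->L'->G->R'->H->plug->H
Char 5 ('E'): step: R->2, L=3; E->plug->E->R->B->L->F->refl->D->L'->A->R'->D->plug->D
Char 6 ('B'): step: R->3, L=3; B->plug->A->R->G->L->G->refl->C->L'->H->R'->C->plug->C
Char 7 ('A'): step: R->4, L=3; A->plug->B->R->G->L->G->refl->C->L'->H->R'->C->plug->C
Char 8 ('A'): step: R->5, L=3; A->plug->B->R->G->L->G->refl->C->L'->H->R'->C->plug->C
Final: ciphertext=EEGHDCCC, RIGHT=5, LEFT=3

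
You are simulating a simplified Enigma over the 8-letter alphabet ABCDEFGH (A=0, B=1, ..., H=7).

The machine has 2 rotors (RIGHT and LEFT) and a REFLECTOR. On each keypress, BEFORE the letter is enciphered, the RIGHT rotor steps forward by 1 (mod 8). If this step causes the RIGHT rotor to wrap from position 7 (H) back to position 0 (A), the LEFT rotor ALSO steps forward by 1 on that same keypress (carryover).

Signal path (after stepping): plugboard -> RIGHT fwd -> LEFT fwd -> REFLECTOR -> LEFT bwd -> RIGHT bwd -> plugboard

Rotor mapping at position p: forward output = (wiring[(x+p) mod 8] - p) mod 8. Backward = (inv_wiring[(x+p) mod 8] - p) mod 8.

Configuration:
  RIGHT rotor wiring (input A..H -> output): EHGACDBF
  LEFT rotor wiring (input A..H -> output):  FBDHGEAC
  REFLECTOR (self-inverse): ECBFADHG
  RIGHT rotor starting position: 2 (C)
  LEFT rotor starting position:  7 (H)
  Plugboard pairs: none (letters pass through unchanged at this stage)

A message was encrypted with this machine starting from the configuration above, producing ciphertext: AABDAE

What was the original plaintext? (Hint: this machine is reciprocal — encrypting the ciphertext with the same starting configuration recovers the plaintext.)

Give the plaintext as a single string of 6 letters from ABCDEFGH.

Char 1 ('A'): step: R->3, L=7; A->plug->A->R->F->L->H->refl->G->L'->B->R'->F->plug->F
Char 2 ('A'): step: R->4, L=7; A->plug->A->R->G->L->F->refl->D->L'->A->R'->E->plug->E
Char 3 ('B'): step: R->5, L=7; B->plug->B->R->E->L->A->refl->E->L'->D->R'->G->plug->G
Char 4 ('D'): step: R->6, L=7; D->plug->D->R->B->L->G->refl->H->L'->F->R'->H->plug->H
Char 5 ('A'): step: R->7, L=7; A->plug->A->R->G->L->F->refl->D->L'->A->R'->C->plug->C
Char 6 ('E'): step: R->0, L->0 (L advanced); E->plug->E->R->C->L->D->refl->F->L'->A->R'->D->plug->D

Answer: FEGHCD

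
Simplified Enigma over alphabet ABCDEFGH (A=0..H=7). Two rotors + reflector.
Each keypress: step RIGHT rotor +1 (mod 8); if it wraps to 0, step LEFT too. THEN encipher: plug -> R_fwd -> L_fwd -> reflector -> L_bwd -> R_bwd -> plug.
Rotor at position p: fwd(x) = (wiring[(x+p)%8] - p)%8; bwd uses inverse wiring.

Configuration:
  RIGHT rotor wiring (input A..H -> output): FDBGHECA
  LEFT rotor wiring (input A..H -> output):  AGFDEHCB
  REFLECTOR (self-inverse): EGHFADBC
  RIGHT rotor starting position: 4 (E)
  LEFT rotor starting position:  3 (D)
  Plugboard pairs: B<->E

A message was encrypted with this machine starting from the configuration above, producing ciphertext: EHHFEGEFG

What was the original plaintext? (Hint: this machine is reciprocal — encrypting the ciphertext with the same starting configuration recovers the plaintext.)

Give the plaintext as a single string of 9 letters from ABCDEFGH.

Answer: BDBHHHGGC

Derivation:
Char 1 ('E'): step: R->5, L=3; E->plug->B->R->F->L->F->refl->D->L'->G->R'->E->plug->B
Char 2 ('H'): step: R->6, L=3; H->plug->H->R->G->L->D->refl->F->L'->F->R'->D->plug->D
Char 3 ('H'): step: R->7, L=3; H->plug->H->R->D->L->H->refl->C->L'->H->R'->E->plug->B
Char 4 ('F'): step: R->0, L->4 (L advanced); F->plug->F->R->E->L->E->refl->A->L'->A->R'->H->plug->H
Char 5 ('E'): step: R->1, L=4; E->plug->B->R->A->L->A->refl->E->L'->E->R'->H->plug->H
Char 6 ('G'): step: R->2, L=4; G->plug->G->R->D->L->F->refl->D->L'->B->R'->H->plug->H
Char 7 ('E'): step: R->3, L=4; E->plug->B->R->E->L->E->refl->A->L'->A->R'->G->plug->G
Char 8 ('F'): step: R->4, L=4; F->plug->F->R->H->L->H->refl->C->L'->F->R'->G->plug->G
Char 9 ('G'): step: R->5, L=4; G->plug->G->R->B->L->D->refl->F->L'->D->R'->C->plug->C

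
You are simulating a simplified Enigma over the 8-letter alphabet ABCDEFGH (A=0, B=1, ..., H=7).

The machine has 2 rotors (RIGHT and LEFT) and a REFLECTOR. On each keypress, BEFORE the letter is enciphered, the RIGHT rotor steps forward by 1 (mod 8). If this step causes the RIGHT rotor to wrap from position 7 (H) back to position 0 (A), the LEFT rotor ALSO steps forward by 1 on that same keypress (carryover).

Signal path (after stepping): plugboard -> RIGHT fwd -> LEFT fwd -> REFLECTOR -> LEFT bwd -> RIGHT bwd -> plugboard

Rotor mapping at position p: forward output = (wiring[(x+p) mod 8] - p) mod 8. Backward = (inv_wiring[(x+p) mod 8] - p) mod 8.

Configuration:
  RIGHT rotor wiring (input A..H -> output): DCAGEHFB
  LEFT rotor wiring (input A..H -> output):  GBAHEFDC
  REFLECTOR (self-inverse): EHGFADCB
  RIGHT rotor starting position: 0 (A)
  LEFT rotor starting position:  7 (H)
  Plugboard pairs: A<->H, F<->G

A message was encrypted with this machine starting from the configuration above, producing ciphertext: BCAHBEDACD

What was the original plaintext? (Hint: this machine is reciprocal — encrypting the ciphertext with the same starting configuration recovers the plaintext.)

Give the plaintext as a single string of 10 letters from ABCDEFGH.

Char 1 ('B'): step: R->1, L=7; B->plug->B->R->H->L->E->refl->A->L'->E->R'->F->plug->G
Char 2 ('C'): step: R->2, L=7; C->plug->C->R->C->L->C->refl->G->L'->G->R'->A->plug->H
Char 3 ('A'): step: R->3, L=7; A->plug->H->R->F->L->F->refl->D->L'->A->R'->F->plug->G
Char 4 ('H'): step: R->4, L=7; H->plug->A->R->A->L->D->refl->F->L'->F->R'->D->plug->D
Char 5 ('B'): step: R->5, L=7; B->plug->B->R->A->L->D->refl->F->L'->F->R'->E->plug->E
Char 6 ('E'): step: R->6, L=7; E->plug->E->R->C->L->C->refl->G->L'->G->R'->G->plug->F
Char 7 ('D'): step: R->7, L=7; D->plug->D->R->B->L->H->refl->B->L'->D->R'->C->plug->C
Char 8 ('A'): step: R->0, L->0 (L advanced); A->plug->H->R->B->L->B->refl->H->L'->D->R'->A->plug->H
Char 9 ('C'): step: R->1, L=0; C->plug->C->R->F->L->F->refl->D->L'->G->R'->E->plug->E
Char 10 ('D'): step: R->2, L=0; D->plug->D->R->F->L->F->refl->D->L'->G->R'->A->plug->H

Answer: GHGDEFCHEH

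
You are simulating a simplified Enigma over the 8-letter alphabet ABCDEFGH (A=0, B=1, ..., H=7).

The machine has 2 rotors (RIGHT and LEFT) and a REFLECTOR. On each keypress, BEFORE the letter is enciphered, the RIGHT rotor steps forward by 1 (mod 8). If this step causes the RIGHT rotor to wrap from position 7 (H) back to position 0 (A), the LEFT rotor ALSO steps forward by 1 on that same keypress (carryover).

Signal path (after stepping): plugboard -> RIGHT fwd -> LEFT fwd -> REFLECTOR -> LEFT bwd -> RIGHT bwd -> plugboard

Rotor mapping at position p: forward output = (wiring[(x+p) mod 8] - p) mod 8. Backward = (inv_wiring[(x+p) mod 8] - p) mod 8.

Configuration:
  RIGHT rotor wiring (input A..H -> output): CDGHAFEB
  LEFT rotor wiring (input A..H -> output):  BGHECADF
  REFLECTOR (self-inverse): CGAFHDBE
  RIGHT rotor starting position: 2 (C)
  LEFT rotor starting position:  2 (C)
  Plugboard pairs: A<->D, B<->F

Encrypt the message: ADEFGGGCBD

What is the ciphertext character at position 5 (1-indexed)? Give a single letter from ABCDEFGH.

Char 1 ('A'): step: R->3, L=2; A->plug->D->R->B->L->C->refl->A->L'->C->R'->C->plug->C
Char 2 ('D'): step: R->4, L=2; D->plug->A->R->E->L->B->refl->G->L'->D->R'->H->plug->H
Char 3 ('E'): step: R->5, L=2; E->plug->E->R->G->L->H->refl->E->L'->H->R'->B->plug->F
Char 4 ('F'): step: R->6, L=2; F->plug->B->R->D->L->G->refl->B->L'->E->R'->C->plug->C
Char 5 ('G'): step: R->7, L=2; G->plug->G->R->G->L->H->refl->E->L'->H->R'->D->plug->A

A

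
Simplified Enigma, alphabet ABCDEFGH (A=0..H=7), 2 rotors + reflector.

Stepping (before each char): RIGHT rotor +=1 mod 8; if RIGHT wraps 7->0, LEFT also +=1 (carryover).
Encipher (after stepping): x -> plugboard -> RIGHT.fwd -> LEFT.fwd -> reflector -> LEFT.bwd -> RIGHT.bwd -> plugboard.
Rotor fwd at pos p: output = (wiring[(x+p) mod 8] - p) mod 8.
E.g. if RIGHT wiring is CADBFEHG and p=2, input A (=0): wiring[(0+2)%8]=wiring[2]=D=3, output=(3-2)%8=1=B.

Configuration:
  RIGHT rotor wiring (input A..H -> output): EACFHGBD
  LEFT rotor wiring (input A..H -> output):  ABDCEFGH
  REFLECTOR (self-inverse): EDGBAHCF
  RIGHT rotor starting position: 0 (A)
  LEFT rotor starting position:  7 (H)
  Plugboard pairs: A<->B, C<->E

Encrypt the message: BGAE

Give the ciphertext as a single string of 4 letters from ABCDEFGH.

Char 1 ('B'): step: R->1, L=7; B->plug->A->R->H->L->H->refl->F->L'->F->R'->E->plug->C
Char 2 ('G'): step: R->2, L=7; G->plug->G->R->C->L->C->refl->G->L'->G->R'->H->plug->H
Char 3 ('A'): step: R->3, L=7; A->plug->B->R->E->L->D->refl->B->L'->B->R'->F->plug->F
Char 4 ('E'): step: R->4, L=7; E->plug->C->R->F->L->F->refl->H->L'->H->R'->D->plug->D

Answer: CHFD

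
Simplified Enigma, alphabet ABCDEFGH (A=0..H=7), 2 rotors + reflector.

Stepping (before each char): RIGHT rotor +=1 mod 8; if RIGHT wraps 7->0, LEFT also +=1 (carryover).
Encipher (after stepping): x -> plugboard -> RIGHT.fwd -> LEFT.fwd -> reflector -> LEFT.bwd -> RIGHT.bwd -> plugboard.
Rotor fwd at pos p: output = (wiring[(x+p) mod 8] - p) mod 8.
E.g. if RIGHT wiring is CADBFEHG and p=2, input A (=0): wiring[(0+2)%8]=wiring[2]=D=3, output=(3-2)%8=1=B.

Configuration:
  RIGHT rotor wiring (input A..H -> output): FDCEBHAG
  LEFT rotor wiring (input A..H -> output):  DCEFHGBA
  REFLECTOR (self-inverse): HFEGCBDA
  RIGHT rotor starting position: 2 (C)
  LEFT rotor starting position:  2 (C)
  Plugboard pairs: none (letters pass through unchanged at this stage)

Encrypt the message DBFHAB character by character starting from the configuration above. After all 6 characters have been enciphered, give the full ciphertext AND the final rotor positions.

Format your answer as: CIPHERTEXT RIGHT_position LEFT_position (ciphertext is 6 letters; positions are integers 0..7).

Char 1 ('D'): step: R->3, L=2; D->plug->D->R->F->L->G->refl->D->L'->B->R'->A->plug->A
Char 2 ('B'): step: R->4, L=2; B->plug->B->R->D->L->E->refl->C->L'->A->R'->H->plug->H
Char 3 ('F'): step: R->5, L=2; F->plug->F->R->F->L->G->refl->D->L'->B->R'->C->plug->C
Char 4 ('H'): step: R->6, L=2; H->plug->H->R->B->L->D->refl->G->L'->F->R'->D->plug->D
Char 5 ('A'): step: R->7, L=2; A->plug->A->R->H->L->A->refl->H->L'->E->R'->C->plug->C
Char 6 ('B'): step: R->0, L->3 (L advanced); B->plug->B->R->D->L->G->refl->D->L'->C->R'->C->plug->C
Final: ciphertext=AHCDCC, RIGHT=0, LEFT=3

Answer: AHCDCC 0 3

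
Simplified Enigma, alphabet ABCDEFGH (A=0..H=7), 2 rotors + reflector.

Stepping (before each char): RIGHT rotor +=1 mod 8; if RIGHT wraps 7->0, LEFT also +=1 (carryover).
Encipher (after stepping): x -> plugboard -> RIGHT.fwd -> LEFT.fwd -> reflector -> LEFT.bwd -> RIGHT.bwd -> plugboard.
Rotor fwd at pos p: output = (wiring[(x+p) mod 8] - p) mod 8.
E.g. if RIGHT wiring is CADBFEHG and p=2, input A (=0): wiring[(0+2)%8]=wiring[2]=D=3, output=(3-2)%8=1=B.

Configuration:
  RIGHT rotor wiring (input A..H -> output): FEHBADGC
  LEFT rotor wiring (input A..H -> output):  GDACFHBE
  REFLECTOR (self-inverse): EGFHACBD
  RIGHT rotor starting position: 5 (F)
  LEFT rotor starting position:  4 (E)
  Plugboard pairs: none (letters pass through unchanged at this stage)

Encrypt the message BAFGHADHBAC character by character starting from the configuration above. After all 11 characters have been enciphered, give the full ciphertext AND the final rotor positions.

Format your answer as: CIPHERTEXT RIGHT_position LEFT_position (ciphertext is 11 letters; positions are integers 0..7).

Answer: GBBDACFGFGD 0 6

Derivation:
Char 1 ('B'): step: R->6, L=4; B->plug->B->R->E->L->C->refl->F->L'->C->R'->G->plug->G
Char 2 ('A'): step: R->7, L=4; A->plug->A->R->D->L->A->refl->E->L'->G->R'->B->plug->B
Char 3 ('F'): step: R->0, L->5 (L advanced); F->plug->F->R->D->L->B->refl->G->L'->E->R'->B->plug->B
Char 4 ('G'): step: R->1, L=5; G->plug->G->R->B->L->E->refl->A->L'->H->R'->D->plug->D
Char 5 ('H'): step: R->2, L=5; H->plug->H->R->C->L->H->refl->D->L'->F->R'->A->plug->A
Char 6 ('A'): step: R->3, L=5; A->plug->A->R->G->L->F->refl->C->L'->A->R'->C->plug->C
Char 7 ('D'): step: R->4, L=5; D->plug->D->R->G->L->F->refl->C->L'->A->R'->F->plug->F
Char 8 ('H'): step: R->5, L=5; H->plug->H->R->D->L->B->refl->G->L'->E->R'->G->plug->G
Char 9 ('B'): step: R->6, L=5; B->plug->B->R->E->L->G->refl->B->L'->D->R'->F->plug->F
Char 10 ('A'): step: R->7, L=5; A->plug->A->R->D->L->B->refl->G->L'->E->R'->G->plug->G
Char 11 ('C'): step: R->0, L->6 (L advanced); C->plug->C->R->H->L->B->refl->G->L'->B->R'->D->plug->D
Final: ciphertext=GBBDACFGFGD, RIGHT=0, LEFT=6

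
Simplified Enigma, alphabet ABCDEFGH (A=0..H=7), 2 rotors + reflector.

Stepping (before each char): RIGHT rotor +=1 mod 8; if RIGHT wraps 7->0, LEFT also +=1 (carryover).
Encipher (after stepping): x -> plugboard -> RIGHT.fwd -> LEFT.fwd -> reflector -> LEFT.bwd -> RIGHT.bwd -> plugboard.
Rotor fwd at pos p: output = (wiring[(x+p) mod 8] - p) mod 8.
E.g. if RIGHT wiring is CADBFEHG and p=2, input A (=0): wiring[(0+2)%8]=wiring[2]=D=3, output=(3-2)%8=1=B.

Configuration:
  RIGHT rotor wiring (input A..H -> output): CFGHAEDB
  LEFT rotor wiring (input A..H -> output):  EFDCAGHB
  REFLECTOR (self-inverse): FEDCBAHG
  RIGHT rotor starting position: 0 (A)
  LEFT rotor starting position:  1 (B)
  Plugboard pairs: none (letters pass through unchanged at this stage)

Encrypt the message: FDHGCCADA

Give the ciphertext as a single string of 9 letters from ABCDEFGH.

Answer: GGBBBHECH

Derivation:
Char 1 ('F'): step: R->1, L=1; F->plug->F->R->C->L->B->refl->E->L'->A->R'->G->plug->G
Char 2 ('D'): step: R->2, L=1; D->plug->D->R->C->L->B->refl->E->L'->A->R'->G->plug->G
Char 3 ('H'): step: R->3, L=1; H->plug->H->R->D->L->H->refl->G->L'->F->R'->B->plug->B
Char 4 ('G'): step: R->4, L=1; G->plug->G->R->C->L->B->refl->E->L'->A->R'->B->plug->B
Char 5 ('C'): step: R->5, L=1; C->plug->C->R->E->L->F->refl->A->L'->G->R'->B->plug->B
Char 6 ('C'): step: R->6, L=1; C->plug->C->R->E->L->F->refl->A->L'->G->R'->H->plug->H
Char 7 ('A'): step: R->7, L=1; A->plug->A->R->C->L->B->refl->E->L'->A->R'->E->plug->E
Char 8 ('D'): step: R->0, L->2 (L advanced); D->plug->D->R->H->L->D->refl->C->L'->G->R'->C->plug->C
Char 9 ('A'): step: R->1, L=2; A->plug->A->R->E->L->F->refl->A->L'->B->R'->H->plug->H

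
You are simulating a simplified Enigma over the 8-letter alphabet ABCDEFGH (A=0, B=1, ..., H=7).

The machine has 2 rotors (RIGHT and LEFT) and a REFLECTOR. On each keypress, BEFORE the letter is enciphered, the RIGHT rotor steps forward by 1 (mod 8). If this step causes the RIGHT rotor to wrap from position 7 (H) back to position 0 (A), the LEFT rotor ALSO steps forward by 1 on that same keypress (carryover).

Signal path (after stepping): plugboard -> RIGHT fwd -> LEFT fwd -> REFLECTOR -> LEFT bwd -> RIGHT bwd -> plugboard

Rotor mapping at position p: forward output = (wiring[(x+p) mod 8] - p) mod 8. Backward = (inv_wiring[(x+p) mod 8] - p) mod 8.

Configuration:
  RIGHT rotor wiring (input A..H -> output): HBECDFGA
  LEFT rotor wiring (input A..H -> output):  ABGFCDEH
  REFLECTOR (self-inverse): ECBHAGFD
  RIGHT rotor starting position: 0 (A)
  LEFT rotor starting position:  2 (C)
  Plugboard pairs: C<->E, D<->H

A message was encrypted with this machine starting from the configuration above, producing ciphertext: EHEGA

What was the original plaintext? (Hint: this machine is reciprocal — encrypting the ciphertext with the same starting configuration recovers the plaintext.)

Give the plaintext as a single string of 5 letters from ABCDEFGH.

Char 1 ('E'): step: R->1, L=2; E->plug->C->R->B->L->D->refl->H->L'->H->R'->G->plug->G
Char 2 ('H'): step: R->2, L=2; H->plug->D->R->D->L->B->refl->C->L'->E->R'->E->plug->C
Char 3 ('E'): step: R->3, L=2; E->plug->C->R->C->L->A->refl->E->L'->A->R'->B->plug->B
Char 4 ('G'): step: R->4, L=2; G->plug->G->R->A->L->E->refl->A->L'->C->R'->C->plug->E
Char 5 ('A'): step: R->5, L=2; A->plug->A->R->A->L->E->refl->A->L'->C->R'->D->plug->H

Answer: GCBEH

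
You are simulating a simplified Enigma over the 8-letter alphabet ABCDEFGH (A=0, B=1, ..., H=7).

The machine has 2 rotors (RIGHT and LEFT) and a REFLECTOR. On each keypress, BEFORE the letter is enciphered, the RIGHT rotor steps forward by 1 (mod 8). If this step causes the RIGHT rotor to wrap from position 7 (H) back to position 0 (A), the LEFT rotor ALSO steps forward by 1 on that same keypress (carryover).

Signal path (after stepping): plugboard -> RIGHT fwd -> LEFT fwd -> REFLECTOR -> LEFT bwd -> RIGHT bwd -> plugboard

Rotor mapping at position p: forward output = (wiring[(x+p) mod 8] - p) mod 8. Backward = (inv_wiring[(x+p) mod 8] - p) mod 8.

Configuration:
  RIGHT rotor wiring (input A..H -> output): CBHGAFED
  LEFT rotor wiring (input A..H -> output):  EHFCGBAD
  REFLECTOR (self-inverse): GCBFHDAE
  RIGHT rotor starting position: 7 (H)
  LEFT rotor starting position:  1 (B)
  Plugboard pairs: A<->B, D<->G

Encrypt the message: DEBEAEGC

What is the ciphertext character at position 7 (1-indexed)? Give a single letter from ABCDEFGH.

Char 1 ('D'): step: R->0, L->2 (L advanced); D->plug->G->R->E->L->G->refl->A->L'->B->R'->B->plug->A
Char 2 ('E'): step: R->1, L=2; E->plug->E->R->E->L->G->refl->A->L'->B->R'->H->plug->H
Char 3 ('B'): step: R->2, L=2; B->plug->A->R->F->L->B->refl->C->L'->G->R'->C->plug->C
Char 4 ('E'): step: R->3, L=2; E->plug->E->R->A->L->D->refl->F->L'->H->R'->F->plug->F
Char 5 ('A'): step: R->4, L=2; A->plug->B->R->B->L->A->refl->G->L'->E->R'->A->plug->B
Char 6 ('E'): step: R->5, L=2; E->plug->E->R->E->L->G->refl->A->L'->B->R'->G->plug->D
Char 7 ('G'): step: R->6, L=2; G->plug->D->R->D->L->H->refl->E->L'->C->R'->G->plug->D

D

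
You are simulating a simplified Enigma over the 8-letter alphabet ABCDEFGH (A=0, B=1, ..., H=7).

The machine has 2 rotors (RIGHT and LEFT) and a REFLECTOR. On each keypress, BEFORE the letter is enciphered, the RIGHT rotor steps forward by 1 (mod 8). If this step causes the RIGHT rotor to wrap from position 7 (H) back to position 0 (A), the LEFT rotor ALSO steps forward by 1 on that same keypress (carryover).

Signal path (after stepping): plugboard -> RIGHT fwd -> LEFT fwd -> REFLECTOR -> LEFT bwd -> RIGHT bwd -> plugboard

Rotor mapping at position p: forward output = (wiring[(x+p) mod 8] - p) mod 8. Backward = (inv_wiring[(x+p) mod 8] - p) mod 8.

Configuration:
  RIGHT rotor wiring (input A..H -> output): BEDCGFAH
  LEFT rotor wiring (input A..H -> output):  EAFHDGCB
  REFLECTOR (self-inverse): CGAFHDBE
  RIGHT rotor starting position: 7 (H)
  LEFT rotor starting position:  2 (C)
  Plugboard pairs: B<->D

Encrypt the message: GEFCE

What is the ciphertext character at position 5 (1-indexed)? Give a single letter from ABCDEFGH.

Char 1 ('G'): step: R->0, L->3 (L advanced); G->plug->G->R->A->L->E->refl->H->L'->D->R'->C->plug->C
Char 2 ('E'): step: R->1, L=3; E->plug->E->R->E->L->G->refl->B->L'->F->R'->D->plug->B
Char 3 ('F'): step: R->2, L=3; F->plug->F->R->F->L->B->refl->G->L'->E->R'->C->plug->C
Char 4 ('C'): step: R->3, L=3; C->plug->C->R->C->L->D->refl->F->L'->G->R'->F->plug->F
Char 5 ('E'): step: R->4, L=3; E->plug->E->R->F->L->B->refl->G->L'->E->R'->C->plug->C

C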